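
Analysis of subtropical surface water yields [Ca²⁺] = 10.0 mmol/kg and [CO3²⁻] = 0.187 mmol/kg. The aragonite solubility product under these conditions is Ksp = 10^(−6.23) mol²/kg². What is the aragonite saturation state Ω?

Ksp = 10^(−6.23) = 5.888×10^-7
Ω = [Ca²⁺][CO3²⁻]/Ksp = (10.0×10^-3)(0.187×10^-3) / 5.888×10^-7 = 3.18

Ω = 3.18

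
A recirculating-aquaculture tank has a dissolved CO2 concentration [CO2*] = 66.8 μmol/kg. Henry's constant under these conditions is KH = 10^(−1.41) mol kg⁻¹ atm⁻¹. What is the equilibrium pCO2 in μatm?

pCO2 = 1720 μatm

KH = 10^(−1.41) = 3.890×10^-2 mol kg⁻¹ atm⁻¹
pCO2 = [CO2*]/KH = 66.8×10^-6 / 3.890×10^-2 = 1.72×10^-3 atm = 1720 μatm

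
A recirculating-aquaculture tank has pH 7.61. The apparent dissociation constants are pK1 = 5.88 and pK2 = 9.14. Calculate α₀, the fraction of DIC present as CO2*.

α₀ = 1 / (1 + K1/[H⁺] + K1K2/[H⁺]²) = 1 / (1 + 10^+1.73 + 10^+0.20)
   = 1 / (1 + 53.703 + 1.5849) = 1/56.288 = 0.01777

α₀ = 0.0178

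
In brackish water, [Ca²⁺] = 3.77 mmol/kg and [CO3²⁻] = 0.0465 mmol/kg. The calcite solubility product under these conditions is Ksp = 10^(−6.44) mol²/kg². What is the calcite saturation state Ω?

Ksp = 10^(−6.44) = 3.631×10^-7
Ω = [Ca²⁺][CO3²⁻]/Ksp = (3.77×10^-3)(0.0465×10^-3) / 3.631×10^-7 = 0.483

Ω = 0.483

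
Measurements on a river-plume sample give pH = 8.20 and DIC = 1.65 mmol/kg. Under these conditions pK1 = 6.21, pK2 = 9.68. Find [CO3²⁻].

[CO3²⁻] = 0.0524 mmol/kg

α₂ = 1 / (1 + [H⁺]/K2 + [H⁺]²/(K1K2)) = 1 / (1 + 10^+1.48 + 10^-0.51)
   = 1 / (1 + 30.200 + 0.30903) = 1/31.509 = 0.03174
[CO3²⁻] = α₂ × DIC = 0.03174 × 1.65 = 0.0524 mmol/kg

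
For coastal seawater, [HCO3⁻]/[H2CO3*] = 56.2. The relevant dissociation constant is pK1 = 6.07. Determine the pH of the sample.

pH = 7.82

From K1 = [H⁺][HCO3⁻]/[H2CO3*]:  pH = pK1 + log₁₀([HCO3⁻]/[H2CO3*])
log₁₀(56.2) = +1.750
pH = 6.07 + (+1.750) = 7.82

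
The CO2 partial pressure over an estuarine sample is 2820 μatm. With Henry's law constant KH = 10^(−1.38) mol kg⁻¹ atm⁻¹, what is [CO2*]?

[CO2*] = 118 μmol/kg

KH = 10^(−1.38) = 4.169×10^-2 mol kg⁻¹ atm⁻¹
[CO2*] = KH · pCO2 = 4.169×10^-2 × 2820×10^-6 atm = 1.18×10^-4 mol/kg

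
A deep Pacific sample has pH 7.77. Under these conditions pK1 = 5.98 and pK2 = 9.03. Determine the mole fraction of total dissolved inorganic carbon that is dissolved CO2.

α₀ = 0.0151

α₀ = 1 / (1 + K1/[H⁺] + K1K2/[H⁺]²) = 1 / (1 + 10^+1.79 + 10^+0.53)
   = 1 / (1 + 61.660 + 3.3884) = 1/66.048 = 0.01514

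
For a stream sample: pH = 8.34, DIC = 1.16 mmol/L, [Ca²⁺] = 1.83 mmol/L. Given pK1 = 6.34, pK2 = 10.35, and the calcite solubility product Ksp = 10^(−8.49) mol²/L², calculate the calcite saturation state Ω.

α₂ = 1 / (1 + [H⁺]/K2 + [H⁺]²/(K1K2)) = 1 / (1 + 10^+2.01 + 10^+0.01)
   = 1 / (1 + 102.33 + 1.0233) = 1/104.35 = 0.009583
[CO3²⁻] = α₂ × DIC = 0.009583 × 1.16 = 0.01112 mmol/L = 11.12 μmol/L
Ksp = 10^(−8.49) = 3.236×10^-9
Ω = [Ca²⁺][CO3²⁻]/Ksp = (1.83×10^-3)(1.112×10^-5) / 3.236×10^-9 = 6.29

Ω = 6.29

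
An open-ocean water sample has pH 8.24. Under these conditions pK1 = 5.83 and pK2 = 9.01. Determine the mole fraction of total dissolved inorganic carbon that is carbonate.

α₂ = 0.145

α₂ = 1 / (1 + [H⁺]/K2 + [H⁺]²/(K1K2)) = 1 / (1 + 10^+0.77 + 10^-1.64)
   = 1 / (1 + 5.8884 + 0.022909) = 1/6.9113 = 0.1447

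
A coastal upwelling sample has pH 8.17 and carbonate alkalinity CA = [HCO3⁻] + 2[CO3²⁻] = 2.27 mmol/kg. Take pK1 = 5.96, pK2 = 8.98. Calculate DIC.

CA = [HCO3⁻] + 2[CO3²⁻] = (α₁ + 2α₂)·DIC
At pH 8.17: [H⁺]/K1 = 10^-2.21 = 0.0061660, K2/[H⁺] = 10^-0.81 = 0.15488
α₁ = 1/(1 + 0.0061660 + 0.15488) = 1/1.1610 = 0.8613; α₂ = α₁·K2/[H⁺] = 0.1334
α₁ + 2α₂ = 1.1281
DIC = CA / (α₁ + 2α₂) = 2.27 / 1.1281 = 2.01 mmol/kg

DIC = 2.01 mmol/kg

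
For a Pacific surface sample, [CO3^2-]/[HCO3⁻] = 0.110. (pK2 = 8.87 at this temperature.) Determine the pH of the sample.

pH = 7.91

From K2 = [H⁺][CO3^2-]/[HCO3⁻]:  pH = pK2 + log₁₀([CO3^2-]/[HCO3⁻])
log₁₀(0.110) = -0.959
pH = 8.87 + (-0.959) = 7.91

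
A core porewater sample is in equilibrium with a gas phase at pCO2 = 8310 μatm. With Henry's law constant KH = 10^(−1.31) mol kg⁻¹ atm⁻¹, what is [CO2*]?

KH = 10^(−1.31) = 4.898×10^-2 mol kg⁻¹ atm⁻¹
[CO2*] = KH · pCO2 = 4.898×10^-2 × 8310×10^-6 atm = 4.07×10^-4 mol/kg

[CO2*] = 407 μmol/kg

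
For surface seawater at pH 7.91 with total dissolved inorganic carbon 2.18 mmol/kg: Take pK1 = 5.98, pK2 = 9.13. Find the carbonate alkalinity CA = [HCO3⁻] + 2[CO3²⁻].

CA = [HCO3⁻] + 2[CO3²⁻] = (α₁ + 2α₂)·DIC
At pH 7.91: [H⁺]/K1 = 10^-1.93 = 0.011749, K2/[H⁺] = 10^-1.22 = 0.060256
α₁ = 1/(1 + 0.011749 + 0.060256) = 1/1.0720 = 0.9328; α₂ = α₁·K2/[H⁺] = 0.05621
α₁ + 2α₂ = 1.0452
CA = 1.0452 × 2.18 = 2.28 mmol/kg

CA = 2.28 mmol/kg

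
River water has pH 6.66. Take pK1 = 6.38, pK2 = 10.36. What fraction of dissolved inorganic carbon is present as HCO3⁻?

α₁ = 0.656

α₁ = 1 / (1 + [H⁺]/K1 + K2/[H⁺]) = 1 / (1 + 10^-0.28 + 10^-3.70)
   = 1 / (1 + 0.52481 + 0.00019953) = 1/1.5250 = 0.6557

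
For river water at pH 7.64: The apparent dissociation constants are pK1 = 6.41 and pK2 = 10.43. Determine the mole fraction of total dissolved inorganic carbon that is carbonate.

α₂ = 1 / (1 + [H⁺]/K2 + [H⁺]²/(K1K2)) = 1 / (1 + 10^+2.79 + 10^+1.56)
   = 1 / (1 + 616.60 + 36.308) = 1/653.90 = 0.001529

α₂ = 0.00153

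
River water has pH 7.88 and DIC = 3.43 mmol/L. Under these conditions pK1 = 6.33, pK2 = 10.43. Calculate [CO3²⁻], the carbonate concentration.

α₂ = 1 / (1 + [H⁺]/K2 + [H⁺]²/(K1K2)) = 1 / (1 + 10^+2.55 + 10^+1.00)
   = 1 / (1 + 354.81 + 10.000) = 1/365.81 = 0.002734
[CO3²⁻] = α₂ × DIC = 0.002734 × 3.43 = 0.00938 mmol/L = 9.38 μmol/L

[CO3²⁻] = 9.38 μmol/L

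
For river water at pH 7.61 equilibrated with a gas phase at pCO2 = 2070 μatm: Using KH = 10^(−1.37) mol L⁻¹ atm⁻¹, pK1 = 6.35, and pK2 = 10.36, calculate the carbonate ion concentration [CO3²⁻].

[CO2*] = KH · pCO2 = 10^(−1.37) × 2070×10^-6 = 8.830×10^-5 mol/L
α₀ = 1/(1 + K1/[H⁺] + K1K2/[H⁺]²) = 1/(1 + 10^+1.26 + 10^-1.49) = 0.05200
DIC = [CO2*]/α₀ = 8.830×10^-5 / 0.05200 = 1.698 mmol/L
[CO3²⁻] = α₂·DIC; α₂ = 0.001683, so [CO3²⁻] = 0.001683 × 1.698 = 0.00286 mmol/L = 2.86 μmol/L

[CO3²⁻] = 2.86 μmol/L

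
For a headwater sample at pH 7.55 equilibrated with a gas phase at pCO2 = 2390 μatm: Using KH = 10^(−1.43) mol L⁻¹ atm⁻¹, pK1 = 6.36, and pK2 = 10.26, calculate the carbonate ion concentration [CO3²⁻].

[CO2*] = KH · pCO2 = 10^(−1.43) × 2390×10^-6 = 8.880×10^-5 mol/L
α₀ = 1/(1 + K1/[H⁺] + K1K2/[H⁺]²) = 1/(1 + 10^+1.19 + 10^-1.52) = 0.06054
DIC = [CO2*]/α₀ = 8.880×10^-5 / 0.06054 = 1.467 mmol/L
[CO3²⁻] = α₂·DIC; α₂ = 0.001828, so [CO3²⁻] = 0.001828 × 1.467 = 0.00268 mmol/L = 2.68 μmol/L

[CO3²⁻] = 2.68 μmol/L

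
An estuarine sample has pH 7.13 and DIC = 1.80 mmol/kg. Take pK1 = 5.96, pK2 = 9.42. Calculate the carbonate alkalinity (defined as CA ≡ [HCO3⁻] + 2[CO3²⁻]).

CA = [HCO3⁻] + 2[CO3²⁻] = (α₁ + 2α₂)·DIC
At pH 7.13: [H⁺]/K1 = 10^-1.17 = 0.067608, K2/[H⁺] = 10^-2.29 = 0.0051286
α₁ = 1/(1 + 0.067608 + 0.0051286) = 1/1.0727 = 0.9322; α₂ = α₁·K2/[H⁺] = 0.004781
α₁ + 2α₂ = 0.9418
CA = 0.9418 × 1.80 = 1.70 mmol/kg

CA = 1.70 mmol/kg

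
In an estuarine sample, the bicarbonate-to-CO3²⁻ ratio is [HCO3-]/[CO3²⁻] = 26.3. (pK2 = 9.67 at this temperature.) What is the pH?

From K2 = [H⁺][CO3²⁻]/[HCO3-]:  pH = pK2 − log₁₀([HCO3-]/[CO3²⁻])
log₁₀(26.3) = +1.420
pH = 9.67 − (+1.420) = 8.25

pH = 8.25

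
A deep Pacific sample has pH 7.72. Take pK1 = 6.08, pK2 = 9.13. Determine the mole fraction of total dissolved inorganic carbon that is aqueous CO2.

α₀ = 0.0216

α₀ = 1 / (1 + K1/[H⁺] + K1K2/[H⁺]²) = 1 / (1 + 10^+1.64 + 10^+0.23)
   = 1 / (1 + 43.652 + 1.6982) = 1/46.350 = 0.02158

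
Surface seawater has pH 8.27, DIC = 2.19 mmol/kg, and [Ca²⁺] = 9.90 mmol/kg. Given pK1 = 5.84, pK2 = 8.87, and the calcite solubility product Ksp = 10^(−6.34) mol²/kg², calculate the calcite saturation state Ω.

α₂ = 1 / (1 + [H⁺]/K2 + [H⁺]²/(K1K2)) = 1 / (1 + 10^+0.60 + 10^-1.83)
   = 1 / (1 + 3.9811 + 0.014791) = 1/4.9959 = 0.2002
[CO3²⁻] = α₂ × DIC = 0.2002 × 2.19 = 0.4384 mmol/kg
Ksp = 10^(−6.34) = 4.571×10^-7
Ω = [Ca²⁺][CO3²⁻]/Ksp = (9.90×10^-3)(4.384×10^-4) / 4.571×10^-7 = 9.49

Ω = 9.49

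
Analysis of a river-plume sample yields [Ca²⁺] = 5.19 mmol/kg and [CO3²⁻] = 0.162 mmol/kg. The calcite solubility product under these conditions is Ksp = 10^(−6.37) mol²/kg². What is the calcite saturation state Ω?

Ω = 1.97

Ksp = 10^(−6.37) = 4.266×10^-7
Ω = [Ca²⁺][CO3²⁻]/Ksp = (5.19×10^-3)(0.162×10^-3) / 4.266×10^-7 = 1.97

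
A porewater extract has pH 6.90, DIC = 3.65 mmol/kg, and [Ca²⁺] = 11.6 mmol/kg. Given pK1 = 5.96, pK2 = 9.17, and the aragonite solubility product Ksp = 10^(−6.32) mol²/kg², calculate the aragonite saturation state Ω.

α₂ = 1 / (1 + [H⁺]/K2 + [H⁺]²/(K1K2)) = 1 / (1 + 10^+2.27 + 10^+1.33)
   = 1 / (1 + 186.21 + 21.380) = 1/208.59 = 0.004794
[CO3²⁻] = α₂ × DIC = 0.004794 × 3.65 = 0.01750 mmol/kg = 17.50 μmol/kg
Ksp = 10^(−6.32) = 4.786×10^-7
Ω = [Ca²⁺][CO3²⁻]/Ksp = (11.6×10^-3)(1.750×10^-5) / 4.786×10^-7 = 0.424

Ω = 0.424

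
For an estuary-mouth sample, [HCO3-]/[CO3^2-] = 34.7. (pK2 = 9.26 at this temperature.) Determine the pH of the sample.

From K2 = [H⁺][CO3^2-]/[HCO3-]:  pH = pK2 − log₁₀([HCO3-]/[CO3^2-])
log₁₀(34.7) = +1.540
pH = 9.26 − (+1.540) = 7.72

pH = 7.72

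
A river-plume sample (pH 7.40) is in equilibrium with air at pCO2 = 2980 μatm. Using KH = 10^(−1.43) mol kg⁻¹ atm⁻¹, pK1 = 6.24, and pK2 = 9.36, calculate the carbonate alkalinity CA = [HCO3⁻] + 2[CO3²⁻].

CA = 1.64 mmol/kg

[CO2*] = KH · pCO2 = 10^(−1.43) × 2980×10^-6 = 1.107×10^-4 mol/kg
α₀ = 1/(1 + K1/[H⁺] + K1K2/[H⁺]²) = 1/(1 + 10^+1.16 + 10^-0.80) = 0.06405
DIC = [CO2*]/α₀ = 1.107×10^-4 / 0.06405 = 1.729 mmol/kg
CA = (α₁ + 2α₂)·DIC = (0.9258 + 2×0.01015) × 1.729 = 1.64 mmol/kg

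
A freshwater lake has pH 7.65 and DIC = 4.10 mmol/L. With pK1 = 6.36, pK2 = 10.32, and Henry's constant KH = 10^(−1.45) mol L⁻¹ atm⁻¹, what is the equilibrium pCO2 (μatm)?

α₀ = 1 / (1 + K1/[H⁺] + K1K2/[H⁺]²) = 1 / (1 + 10^+1.29 + 10^-1.38)
   = 1 / (1 + 19.498 + 0.041687) = 1/20.540 = 0.04869
[CO2*] = α₀ × DIC = 0.04869 × 4.10 = 0.1996 mmol/L
pCO2 = [CO2*]/KH = 1.996×10^-4 / 3.548×10^-2 = 5630 μatm

pCO2 = 5630 μatm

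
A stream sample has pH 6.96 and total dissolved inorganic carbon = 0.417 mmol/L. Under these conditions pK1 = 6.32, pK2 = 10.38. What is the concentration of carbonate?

[CO3²⁻] = 0.129 μmol/L

α₂ = 1 / (1 + [H⁺]/K2 + [H⁺]²/(K1K2)) = 1 / (1 + 10^+3.42 + 10^+2.78)
   = 1 / (1 + 2630.3 + 602.56) = 1/3233.8 = 0.0003092
[CO3²⁻] = α₂ × DIC = 0.0003092 × 0.417 = 0.000129 mmol/L = 0.129 μmol/L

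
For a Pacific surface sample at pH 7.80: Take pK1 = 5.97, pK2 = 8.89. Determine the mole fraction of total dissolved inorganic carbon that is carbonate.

α₂ = 0.0742

α₂ = 1 / (1 + [H⁺]/K2 + [H⁺]²/(K1K2)) = 1 / (1 + 10^+1.09 + 10^-0.74)
   = 1 / (1 + 12.303 + 0.18197) = 1/13.485 = 0.07416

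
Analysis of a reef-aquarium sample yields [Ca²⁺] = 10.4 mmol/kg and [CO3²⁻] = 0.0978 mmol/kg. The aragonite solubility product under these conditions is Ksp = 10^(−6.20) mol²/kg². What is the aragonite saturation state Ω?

Ω = 1.61

Ksp = 10^(−6.20) = 6.310×10^-7
Ω = [Ca²⁺][CO3²⁻]/Ksp = (10.4×10^-3)(0.0978×10^-3) / 6.310×10^-7 = 1.61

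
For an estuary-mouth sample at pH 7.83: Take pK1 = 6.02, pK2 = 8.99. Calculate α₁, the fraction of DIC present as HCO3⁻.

α₁ = 0.922

α₁ = 1 / (1 + [H⁺]/K1 + K2/[H⁺]) = 1 / (1 + 10^-1.81 + 10^-1.16)
   = 1 / (1 + 0.015488 + 0.069183) = 1/1.0847 = 0.9219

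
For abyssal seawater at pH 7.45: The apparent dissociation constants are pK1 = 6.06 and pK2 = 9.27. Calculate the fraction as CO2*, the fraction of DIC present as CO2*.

α₀ = 0.0386

α₀ = 1 / (1 + K1/[H⁺] + K1K2/[H⁺]²) = 1 / (1 + 10^+1.39 + 10^-0.43)
   = 1 / (1 + 24.547 + 0.37154) = 1/25.919 = 0.03858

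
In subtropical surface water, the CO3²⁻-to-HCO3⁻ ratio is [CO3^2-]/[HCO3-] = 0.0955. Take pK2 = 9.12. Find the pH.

pH = 8.10

From K2 = [H⁺][CO3^2-]/[HCO3-]:  pH = pK2 + log₁₀([CO3^2-]/[HCO3-])
log₁₀(0.0955) = -1.020
pH = 9.12 + (-1.020) = 8.10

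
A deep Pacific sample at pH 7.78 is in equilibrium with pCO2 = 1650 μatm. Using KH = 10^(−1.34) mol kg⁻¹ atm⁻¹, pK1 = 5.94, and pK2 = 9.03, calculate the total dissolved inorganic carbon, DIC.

DIC = 5.59 mmol/kg

[CO2*] = KH · pCO2 = 10^(−1.34) × 1650×10^-6 = 7.542×10^-5 mol/kg
α₀ = 1/(1 + K1/[H⁺] + K1K2/[H⁺]²) = 1/(1 + 10^+1.84 + 10^+0.59) = 0.01350
DIC = [CO2*]/α₀ = 7.542×10^-5 / 0.01350 = 5.59 mmol/kg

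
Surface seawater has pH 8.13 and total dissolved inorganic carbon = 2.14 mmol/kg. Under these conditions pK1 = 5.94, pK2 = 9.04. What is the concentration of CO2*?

α₀ = 1 / (1 + K1/[H⁺] + K1K2/[H⁺]²) = 1 / (1 + 10^+2.19 + 10^+1.28)
   = 1 / (1 + 154.88 + 19.055) = 1/174.94 = 0.005716
[CO2*] = α₀ × DIC = 0.005716 × 2.14 = 0.0122 mmol/kg = 12.2 μmol/kg

[CO2*] = 12.2 μmol/kg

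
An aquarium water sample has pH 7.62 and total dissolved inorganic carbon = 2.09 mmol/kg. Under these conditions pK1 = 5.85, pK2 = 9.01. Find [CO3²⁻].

[CO3²⁻] = 0.0805 mmol/kg

α₂ = 1 / (1 + [H⁺]/K2 + [H⁺]²/(K1K2)) = 1 / (1 + 10^+1.39 + 10^-0.38)
   = 1 / (1 + 24.547 + 0.41687) = 1/25.964 = 0.03851
[CO3²⁻] = α₂ × DIC = 0.03851 × 2.09 = 0.0805 mmol/kg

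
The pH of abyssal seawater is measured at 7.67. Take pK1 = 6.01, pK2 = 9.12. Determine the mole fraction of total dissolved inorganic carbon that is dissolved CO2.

α₀ = 1 / (1 + K1/[H⁺] + K1K2/[H⁺]²) = 1 / (1 + 10^+1.66 + 10^+0.21)
   = 1 / (1 + 45.709 + 1.6218) = 1/48.331 = 0.02069

α₀ = 0.0207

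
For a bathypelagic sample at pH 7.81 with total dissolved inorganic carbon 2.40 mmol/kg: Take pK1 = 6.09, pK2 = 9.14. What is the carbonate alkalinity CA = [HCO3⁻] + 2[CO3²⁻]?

CA = 2.46 mmol/kg

CA = [HCO3⁻] + 2[CO3²⁻] = (α₁ + 2α₂)·DIC
At pH 7.81: [H⁺]/K1 = 10^-1.72 = 0.019055, K2/[H⁺] = 10^-1.33 = 0.046774
α₁ = 1/(1 + 0.019055 + 0.046774) = 1/1.0658 = 0.9382; α₂ = α₁·K2/[H⁺] = 0.04388
α₁ + 2α₂ = 1.0260
CA = 1.0260 × 2.40 = 2.46 mmol/kg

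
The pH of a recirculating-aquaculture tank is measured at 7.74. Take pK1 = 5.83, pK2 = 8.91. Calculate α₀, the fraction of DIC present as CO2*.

α₀ = 1 / (1 + K1/[H⁺] + K1K2/[H⁺]²) = 1 / (1 + 10^+1.91 + 10^+0.74)
   = 1 / (1 + 81.283 + 5.4954) = 1/87.778 = 0.01139

α₀ = 0.0114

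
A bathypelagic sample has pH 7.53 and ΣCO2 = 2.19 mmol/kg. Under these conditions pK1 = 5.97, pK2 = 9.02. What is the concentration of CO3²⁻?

[CO3²⁻] = 0.0669 mmol/kg

α₂ = 1 / (1 + [H⁺]/K2 + [H⁺]²/(K1K2)) = 1 / (1 + 10^+1.49 + 10^-0.07)
   = 1 / (1 + 30.903 + 0.85114) = 1/32.754 = 0.03053
[CO3²⁻] = α₂ × DIC = 0.03053 × 2.19 = 0.0669 mmol/kg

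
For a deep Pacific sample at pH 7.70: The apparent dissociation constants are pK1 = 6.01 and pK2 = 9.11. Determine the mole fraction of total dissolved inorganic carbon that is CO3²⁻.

α₂ = 0.0367

α₂ = 1 / (1 + [H⁺]/K2 + [H⁺]²/(K1K2)) = 1 / (1 + 10^+1.41 + 10^-0.28)
   = 1 / (1 + 25.704 + 0.52481) = 1/27.229 = 0.03673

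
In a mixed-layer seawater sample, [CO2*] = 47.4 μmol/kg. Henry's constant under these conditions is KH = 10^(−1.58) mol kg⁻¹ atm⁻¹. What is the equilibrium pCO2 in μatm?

KH = 10^(−1.58) = 2.630×10^-2 mol kg⁻¹ atm⁻¹
pCO2 = [CO2*]/KH = 47.4×10^-6 / 2.630×10^-2 = 1.80×10^-3 atm = 1800 μatm

pCO2 = 1800 μatm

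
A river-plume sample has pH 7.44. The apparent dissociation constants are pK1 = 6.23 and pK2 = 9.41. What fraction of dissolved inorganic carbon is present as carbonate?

α₂ = 0.00999

α₂ = 1 / (1 + [H⁺]/K2 + [H⁺]²/(K1K2)) = 1 / (1 + 10^+1.97 + 10^+0.76)
   = 1 / (1 + 93.325 + 5.7544) = 1/100.08 = 0.009992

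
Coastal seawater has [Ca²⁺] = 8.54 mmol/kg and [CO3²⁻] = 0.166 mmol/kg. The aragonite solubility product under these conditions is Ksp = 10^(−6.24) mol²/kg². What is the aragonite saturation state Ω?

Ω = 2.46

Ksp = 10^(−6.24) = 5.754×10^-7
Ω = [Ca²⁺][CO3²⁻]/Ksp = (8.54×10^-3)(0.166×10^-3) / 5.754×10^-7 = 2.46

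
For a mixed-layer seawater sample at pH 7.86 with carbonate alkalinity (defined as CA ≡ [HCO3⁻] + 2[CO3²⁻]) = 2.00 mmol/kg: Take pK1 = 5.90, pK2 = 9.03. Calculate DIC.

CA = [HCO3⁻] + 2[CO3²⁻] = (α₁ + 2α₂)·DIC
At pH 7.86: [H⁺]/K1 = 10^-1.96 = 0.010965, K2/[H⁺] = 10^-1.17 = 0.067608
α₁ = 1/(1 + 0.010965 + 0.067608) = 1/1.0786 = 0.9272; α₂ = α₁·K2/[H⁺] = 0.06268
α₁ + 2α₂ = 1.0525
DIC = CA / (α₁ + 2α₂) = 2.00 / 1.0525 = 1.90 mmol/kg

DIC = 1.90 mmol/kg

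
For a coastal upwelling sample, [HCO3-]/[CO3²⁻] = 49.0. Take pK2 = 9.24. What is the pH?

pH = 7.55

From K2 = [H⁺][CO3²⁻]/[HCO3-]:  pH = pK2 − log₁₀([HCO3-]/[CO3²⁻])
log₁₀(49.0) = +1.690
pH = 9.24 − (+1.690) = 7.55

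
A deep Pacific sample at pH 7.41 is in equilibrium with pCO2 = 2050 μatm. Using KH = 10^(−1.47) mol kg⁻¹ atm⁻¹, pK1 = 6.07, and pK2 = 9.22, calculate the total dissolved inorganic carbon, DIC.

[CO2*] = KH · pCO2 = 10^(−1.47) × 2050×10^-6 = 6.946×10^-5 mol/kg
α₀ = 1/(1 + K1/[H⁺] + K1K2/[H⁺]²) = 1/(1 + 10^+1.34 + 10^-0.47) = 0.04307
DIC = [CO2*]/α₀ = 6.946×10^-5 / 0.04307 = 1.61 mmol/kg

DIC = 1.61 mmol/kg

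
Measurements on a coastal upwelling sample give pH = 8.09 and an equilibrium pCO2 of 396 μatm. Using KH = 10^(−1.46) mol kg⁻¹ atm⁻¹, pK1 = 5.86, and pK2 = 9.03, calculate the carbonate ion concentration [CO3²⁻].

[CO2*] = KH · pCO2 = 10^(−1.46) × 396×10^-6 = 1.373×10^-5 mol/kg
α₀ = 1/(1 + K1/[H⁺] + K1K2/[H⁺]²) = 1/(1 + 10^+2.23 + 10^+1.29) = 0.005254
DIC = [CO2*]/α₀ = 1.373×10^-5 / 0.005254 = 2.613 mmol/kg
[CO3²⁻] = α₂·DIC; α₂ = 0.1024, so [CO3²⁻] = 0.1024 × 2.613 = 0.268 mmol/kg

[CO3²⁻] = 0.268 mmol/kg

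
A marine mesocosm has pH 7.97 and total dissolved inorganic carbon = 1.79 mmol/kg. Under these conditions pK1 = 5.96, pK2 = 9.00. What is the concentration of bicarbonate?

α₁ = 1 / (1 + [H⁺]/K1 + K2/[H⁺]) = 1 / (1 + 10^-2.01 + 10^-1.03)
   = 1 / (1 + 0.0097724 + 0.093325) = 1/1.1031 = 0.9065
[HCO3⁻] = α₁ × DIC = 0.9065 × 1.79 = 1.62 mmol/kg

[HCO3⁻] = 1.62 mmol/kg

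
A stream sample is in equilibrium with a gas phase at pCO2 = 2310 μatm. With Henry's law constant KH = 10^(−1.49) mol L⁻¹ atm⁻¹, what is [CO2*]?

[CO2*] = 74.8 μmol/L

KH = 10^(−1.49) = 3.236×10^-2 mol L⁻¹ atm⁻¹
[CO2*] = KH · pCO2 = 3.236×10^-2 × 2310×10^-6 atm = 7.48×10^-5 mol/L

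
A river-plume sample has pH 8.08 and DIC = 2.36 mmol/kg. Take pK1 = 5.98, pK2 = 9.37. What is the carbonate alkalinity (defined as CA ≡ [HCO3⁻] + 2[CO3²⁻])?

CA = 2.46 mmol/kg

CA = [HCO3⁻] + 2[CO3²⁻] = (α₁ + 2α₂)·DIC
At pH 8.08: [H⁺]/K1 = 10^-2.10 = 0.0079433, K2/[H⁺] = 10^-1.29 = 0.051286
α₁ = 1/(1 + 0.0079433 + 0.051286) = 1/1.0592 = 0.9441; α₂ = α₁·K2/[H⁺] = 0.04842
α₁ + 2α₂ = 1.0409
CA = 1.0409 × 2.36 = 2.46 mmol/kg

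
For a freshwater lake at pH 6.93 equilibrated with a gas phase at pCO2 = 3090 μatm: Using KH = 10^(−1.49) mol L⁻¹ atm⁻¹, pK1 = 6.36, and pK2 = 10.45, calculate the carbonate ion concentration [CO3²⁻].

[CO2*] = KH · pCO2 = 10^(−1.49) × 3090×10^-6 = 9.999×10^-5 mol/L
α₀ = 1/(1 + K1/[H⁺] + K1K2/[H⁺]²) = 1/(1 + 10^+0.57 + 10^-2.95) = 0.2120
DIC = [CO2*]/α₀ = 9.999×10^-5 / 0.2120 = 0.4716 mmol/L
[CO3²⁻] = α₂·DIC; α₂ = 0.0002379, so [CO3²⁻] = 0.0002379 × 0.4716 = 0.000112 mmol/L = 0.112 μmol/L

[CO3²⁻] = 0.112 μmol/L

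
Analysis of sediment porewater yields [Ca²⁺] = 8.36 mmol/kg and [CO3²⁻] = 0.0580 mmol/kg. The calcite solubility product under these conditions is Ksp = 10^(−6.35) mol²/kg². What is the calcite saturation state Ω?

Ω = 1.09

Ksp = 10^(−6.35) = 4.467×10^-7
Ω = [Ca²⁺][CO3²⁻]/Ksp = (8.36×10^-3)(0.0580×10^-3) / 4.467×10^-7 = 1.09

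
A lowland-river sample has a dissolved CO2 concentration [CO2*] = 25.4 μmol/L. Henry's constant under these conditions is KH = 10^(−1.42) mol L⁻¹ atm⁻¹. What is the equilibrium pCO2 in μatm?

KH = 10^(−1.42) = 3.802×10^-2 mol L⁻¹ atm⁻¹
pCO2 = [CO2*]/KH = 25.4×10^-6 / 3.802×10^-2 = 6.68×10^-4 atm = 668 μatm

pCO2 = 668 μatm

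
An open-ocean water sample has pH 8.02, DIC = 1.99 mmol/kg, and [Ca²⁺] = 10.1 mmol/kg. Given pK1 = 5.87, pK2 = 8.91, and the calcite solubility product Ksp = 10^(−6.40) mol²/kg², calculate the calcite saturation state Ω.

α₂ = 1 / (1 + [H⁺]/K2 + [H⁺]²/(K1K2)) = 1 / (1 + 10^+0.89 + 10^-1.26)
   = 1 / (1 + 7.7625 + 0.054954) = 1/8.8174 = 0.1134
[CO3²⁻] = α₂ × DIC = 0.1134 × 1.99 = 0.2257 mmol/kg
Ksp = 10^(−6.40) = 3.981×10^-7
Ω = [Ca²⁺][CO3²⁻]/Ksp = (10.1×10^-3)(2.257×10^-4) / 3.981×10^-7 = 5.73

Ω = 5.73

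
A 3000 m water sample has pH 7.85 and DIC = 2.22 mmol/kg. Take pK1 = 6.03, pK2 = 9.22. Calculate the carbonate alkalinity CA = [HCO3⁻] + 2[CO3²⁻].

CA = [HCO3⁻] + 2[CO3²⁻] = (α₁ + 2α₂)·DIC
At pH 7.85: [H⁺]/K1 = 10^-1.82 = 0.015136, K2/[H⁺] = 10^-1.37 = 0.042658
α₁ = 1/(1 + 0.015136 + 0.042658) = 1/1.0578 = 0.9454; α₂ = α₁·K2/[H⁺] = 0.04033
α₁ + 2α₂ = 1.0260
CA = 1.0260 × 2.22 = 2.28 mmol/kg

CA = 2.28 mmol/kg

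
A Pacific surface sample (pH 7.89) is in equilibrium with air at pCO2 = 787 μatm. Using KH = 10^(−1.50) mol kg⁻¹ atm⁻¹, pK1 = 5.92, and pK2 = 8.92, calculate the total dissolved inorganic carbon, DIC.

DIC = 2.56 mmol/kg

[CO2*] = KH · pCO2 = 10^(−1.50) × 787×10^-6 = 2.489×10^-5 mol/kg
α₀ = 1/(1 + K1/[H⁺] + K1K2/[H⁺]²) = 1/(1 + 10^+1.97 + 10^+0.94) = 0.009705
DIC = [CO2*]/α₀ = 2.489×10^-5 / 0.009705 = 2.56 mmol/kg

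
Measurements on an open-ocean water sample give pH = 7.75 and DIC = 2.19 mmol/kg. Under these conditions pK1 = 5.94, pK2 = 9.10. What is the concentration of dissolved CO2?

α₀ = 1 / (1 + K1/[H⁺] + K1K2/[H⁺]²) = 1 / (1 + 10^+1.81 + 10^+0.46)
   = 1 / (1 + 64.565 + 2.8840) = 1/68.449 = 0.01461
[CO2*] = α₀ × DIC = 0.01461 × 2.19 = 0.0320 mmol/kg

[CO2*] = 0.0320 mmol/kg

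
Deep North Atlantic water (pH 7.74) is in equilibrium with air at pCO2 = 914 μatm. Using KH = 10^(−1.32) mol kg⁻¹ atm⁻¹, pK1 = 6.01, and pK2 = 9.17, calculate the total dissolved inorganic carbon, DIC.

[CO2*] = KH · pCO2 = 10^(−1.32) × 914×10^-6 = 4.375×10^-5 mol/kg
α₀ = 1/(1 + K1/[H⁺] + K1K2/[H⁺]²) = 1/(1 + 10^+1.73 + 10^+0.30) = 0.01764
DIC = [CO2*]/α₀ = 4.375×10^-5 / 0.01764 = 2.48 mmol/kg

DIC = 2.48 mmol/kg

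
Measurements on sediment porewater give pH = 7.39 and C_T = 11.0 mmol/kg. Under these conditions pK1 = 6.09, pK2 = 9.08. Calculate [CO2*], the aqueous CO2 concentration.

[CO2*] = 0.515 mmol/kg

α₀ = 1 / (1 + K1/[H⁺] + K1K2/[H⁺]²) = 1 / (1 + 10^+1.30 + 10^-0.39)
   = 1 / (1 + 19.953 + 0.40738) = 1/21.360 = 0.04682
[CO2*] = α₀ × DIC = 0.04682 × 11.0 = 0.515 mmol/kg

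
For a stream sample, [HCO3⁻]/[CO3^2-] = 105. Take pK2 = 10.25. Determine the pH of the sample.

pH = 8.23

From K2 = [H⁺][CO3^2-]/[HCO3⁻]:  pH = pK2 − log₁₀([HCO3⁻]/[CO3^2-])
log₁₀(105) = +2.021
pH = 10.25 − (+2.021) = 8.23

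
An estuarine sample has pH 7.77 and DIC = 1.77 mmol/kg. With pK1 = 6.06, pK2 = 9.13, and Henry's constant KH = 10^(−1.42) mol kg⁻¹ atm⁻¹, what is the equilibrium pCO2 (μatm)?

pCO2 = 854 μatm

α₀ = 1 / (1 + K1/[H⁺] + K1K2/[H⁺]²) = 1 / (1 + 10^+1.71 + 10^+0.35)
   = 1 / (1 + 51.286 + 2.2387) = 1/54.525 = 0.01834
[CO2*] = α₀ × DIC = 0.01834 × 1.77 = 0.03246 mmol/kg
pCO2 = [CO2*]/KH = 3.246×10^-5 / 3.802×10^-2 = 854 μatm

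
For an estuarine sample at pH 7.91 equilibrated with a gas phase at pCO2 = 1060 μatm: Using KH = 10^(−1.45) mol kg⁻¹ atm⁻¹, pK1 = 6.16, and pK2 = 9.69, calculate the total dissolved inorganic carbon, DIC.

[CO2*] = KH · pCO2 = 10^(−1.45) × 1060×10^-6 = 3.761×10^-5 mol/kg
α₀ = 1/(1 + K1/[H⁺] + K1K2/[H⁺]²) = 1/(1 + 10^+1.75 + 10^-0.03) = 0.01719
DIC = [CO2*]/α₀ = 3.761×10^-5 / 0.01719 = 2.19 mmol/kg

DIC = 2.19 mmol/kg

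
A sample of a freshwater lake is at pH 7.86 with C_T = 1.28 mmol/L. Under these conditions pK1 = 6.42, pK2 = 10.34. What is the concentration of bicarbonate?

[HCO3⁻] = 1.23 mmol/L

α₁ = 1 / (1 + [H⁺]/K1 + K2/[H⁺]) = 1 / (1 + 10^-1.44 + 10^-2.48)
   = 1 / (1 + 0.036308 + 0.0033113) = 1/1.0396 = 0.9619
[HCO3⁻] = α₁ × DIC = 0.9619 × 1.28 = 1.23 mmol/L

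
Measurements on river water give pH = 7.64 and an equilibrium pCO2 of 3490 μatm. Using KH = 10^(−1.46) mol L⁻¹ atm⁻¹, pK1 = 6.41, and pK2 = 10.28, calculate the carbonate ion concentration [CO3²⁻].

[CO2*] = KH · pCO2 = 10^(−1.46) × 3490×10^-6 = 1.210×10^-4 mol/L
α₀ = 1/(1 + K1/[H⁺] + K1K2/[H⁺]²) = 1/(1 + 10^+1.23 + 10^-1.41) = 0.05549
DIC = [CO2*]/α₀ = 1.210×10^-4 / 0.05549 = 2.181 mmol/L
[CO3²⁻] = α₂·DIC; α₂ = 0.002159, so [CO3²⁻] = 0.002159 × 2.181 = 0.00471 mmol/L = 4.71 μmol/L

[CO3²⁻] = 4.71 μmol/L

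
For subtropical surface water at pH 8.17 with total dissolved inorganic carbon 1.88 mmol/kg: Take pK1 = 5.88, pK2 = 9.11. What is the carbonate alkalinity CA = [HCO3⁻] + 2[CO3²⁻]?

CA = [HCO3⁻] + 2[CO3²⁻] = (α₁ + 2α₂)·DIC
At pH 8.17: [H⁺]/K1 = 10^-2.29 = 0.0051286, K2/[H⁺] = 10^-0.94 = 0.11482
α₁ = 1/(1 + 0.0051286 + 0.11482) = 1/1.1199 = 0.8929; α₂ = α₁·K2/[H⁺] = 0.1025
α₁ + 2α₂ = 1.0979
CA = 1.0979 × 1.88 = 2.06 mmol/kg

CA = 2.06 mmol/kg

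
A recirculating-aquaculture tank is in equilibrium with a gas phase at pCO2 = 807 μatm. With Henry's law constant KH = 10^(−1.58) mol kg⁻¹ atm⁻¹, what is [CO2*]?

KH = 10^(−1.58) = 2.630×10^-2 mol kg⁻¹ atm⁻¹
[CO2*] = KH · pCO2 = 2.630×10^-2 × 807×10^-6 atm = 2.12×10^-5 mol/kg

[CO2*] = 21.2 μmol/kg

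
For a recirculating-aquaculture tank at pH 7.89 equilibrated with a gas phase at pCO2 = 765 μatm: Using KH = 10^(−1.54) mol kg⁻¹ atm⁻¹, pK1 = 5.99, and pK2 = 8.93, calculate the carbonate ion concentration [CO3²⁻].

[CO2*] = KH · pCO2 = 10^(−1.54) × 765×10^-6 = 2.206×10^-5 mol/kg
α₀ = 1/(1 + K1/[H⁺] + K1K2/[H⁺]²) = 1/(1 + 10^+1.90 + 10^+0.86) = 0.01141
DIC = [CO2*]/α₀ = 2.206×10^-5 / 0.01141 = 1.934 mmol/kg
[CO3²⁻] = α₂·DIC; α₂ = 0.08263, so [CO3²⁻] = 0.08263 × 1.934 = 0.160 mmol/kg

[CO3²⁻] = 0.160 mmol/kg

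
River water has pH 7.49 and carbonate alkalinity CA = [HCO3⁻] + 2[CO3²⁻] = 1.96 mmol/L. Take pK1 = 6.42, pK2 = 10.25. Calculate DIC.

DIC = 2.12 mmol/L

CA = [HCO3⁻] + 2[CO3²⁻] = (α₁ + 2α₂)·DIC
At pH 7.49: [H⁺]/K1 = 10^-1.07 = 0.085114, K2/[H⁺] = 10^-2.76 = 0.0017378
α₁ = 1/(1 + 0.085114 + 0.0017378) = 1/1.0869 = 0.9201; α₂ = α₁·K2/[H⁺] = 0.001599
α₁ + 2α₂ = 0.9233
DIC = CA / (α₁ + 2α₂) = 1.96 / 0.9233 = 2.12 mmol/L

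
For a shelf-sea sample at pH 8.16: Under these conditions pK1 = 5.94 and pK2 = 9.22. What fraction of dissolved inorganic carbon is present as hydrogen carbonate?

α₁ = 0.915

α₁ = 1 / (1 + [H⁺]/K1 + K2/[H⁺]) = 1 / (1 + 10^-2.22 + 10^-1.06)
   = 1 / (1 + 0.0060256 + 0.087096) = 1/1.0931 = 0.9148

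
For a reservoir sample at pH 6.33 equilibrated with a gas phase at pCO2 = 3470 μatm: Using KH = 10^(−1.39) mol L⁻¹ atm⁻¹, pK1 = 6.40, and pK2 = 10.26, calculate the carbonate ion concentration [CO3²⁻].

[CO2*] = KH · pCO2 = 10^(−1.39) × 3470×10^-6 = 1.414×10^-4 mol/L
α₀ = 1/(1 + K1/[H⁺] + K1K2/[H⁺]²) = 1/(1 + 10^-0.07 + 10^-4.00) = 0.5402
DIC = [CO2*]/α₀ = 1.414×10^-4 / 0.5402 = 0.2617 mmol/L
[CO3²⁻] = α₂·DIC; α₂ = 5.402×10^-5, so [CO3²⁻] = 5.402×10^-5 × 0.2617 = 1.41×10^-5 mmol/L = 0.0141 μmol/L

[CO3²⁻] = 0.0141 μmol/L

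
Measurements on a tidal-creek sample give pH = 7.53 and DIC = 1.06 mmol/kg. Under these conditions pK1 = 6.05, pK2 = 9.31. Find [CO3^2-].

α₂ = 1 / (1 + [H⁺]/K2 + [H⁺]²/(K1K2)) = 1 / (1 + 10^+1.78 + 10^+0.30)
   = 1 / (1 + 60.256 + 1.9953) = 1/63.251 = 0.01581
[CO3²⁻] = α₂ × DIC = 0.01581 × 1.06 = 0.0168 mmol/kg = 16.8 μmol/kg

[CO3²⁻] = 16.8 μmol/kg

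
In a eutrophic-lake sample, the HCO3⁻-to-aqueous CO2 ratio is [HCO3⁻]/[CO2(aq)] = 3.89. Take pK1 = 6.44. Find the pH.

pH = 7.03

From K1 = [H⁺][HCO3⁻]/[CO2(aq)]:  pH = pK1 + log₁₀([HCO3⁻]/[CO2(aq)])
log₁₀(3.89) = +0.590
pH = 6.44 + (+0.590) = 7.03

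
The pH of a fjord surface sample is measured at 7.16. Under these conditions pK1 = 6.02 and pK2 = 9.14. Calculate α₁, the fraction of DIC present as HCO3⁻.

α₁ = 1 / (1 + [H⁺]/K1 + K2/[H⁺]) = 1 / (1 + 10^-1.14 + 10^-1.98)
   = 1 / (1 + 0.072444 + 0.010471) = 1/1.0829 = 0.9234

α₁ = 0.923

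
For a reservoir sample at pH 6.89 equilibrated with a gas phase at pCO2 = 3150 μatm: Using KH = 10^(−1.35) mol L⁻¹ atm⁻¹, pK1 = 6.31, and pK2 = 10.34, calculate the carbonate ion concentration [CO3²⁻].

[CO2*] = KH · pCO2 = 10^(−1.35) × 3150×10^-6 = 1.407×10^-4 mol/L
α₀ = 1/(1 + K1/[H⁺] + K1K2/[H⁺]²) = 1/(1 + 10^+0.58 + 10^-2.87) = 0.2082
DIC = [CO2*]/α₀ = 1.407×10^-4 / 0.2082 = 0.6758 mmol/L
[CO3²⁻] = α₂·DIC; α₂ = 0.0002808, so [CO3²⁻] = 0.0002808 × 0.6758 = 0.000190 mmol/L = 0.190 μmol/L

[CO3²⁻] = 0.190 μmol/L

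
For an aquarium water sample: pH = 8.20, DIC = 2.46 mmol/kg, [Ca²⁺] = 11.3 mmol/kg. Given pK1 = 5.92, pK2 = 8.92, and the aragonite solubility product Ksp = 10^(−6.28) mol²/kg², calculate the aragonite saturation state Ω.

Ω = 8.44

α₂ = 1 / (1 + [H⁺]/K2 + [H⁺]²/(K1K2)) = 1 / (1 + 10^+0.72 + 10^-1.56)
   = 1 / (1 + 5.2481 + 0.027542) = 1/6.2756 = 0.1593
[CO3²⁻] = α₂ × DIC = 0.1593 × 2.46 = 0.3920 mmol/kg
Ksp = 10^(−6.28) = 5.248×10^-7
Ω = [Ca²⁺][CO3²⁻]/Ksp = (11.3×10^-3)(3.920×10^-4) / 5.248×10^-7 = 8.44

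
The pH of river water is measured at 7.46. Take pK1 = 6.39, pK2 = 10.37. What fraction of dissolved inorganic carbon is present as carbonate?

α₂ = 0.00113

α₂ = 1 / (1 + [H⁺]/K2 + [H⁺]²/(K1K2)) = 1 / (1 + 10^+2.91 + 10^+1.84)
   = 1 / (1 + 812.83 + 69.183) = 1/883.01 = 0.001132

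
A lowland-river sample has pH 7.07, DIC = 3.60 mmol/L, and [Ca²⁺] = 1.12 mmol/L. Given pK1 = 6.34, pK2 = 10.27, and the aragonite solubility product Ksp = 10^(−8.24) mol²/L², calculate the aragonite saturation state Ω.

α₂ = 1 / (1 + [H⁺]/K2 + [H⁺]²/(K1K2)) = 1 / (1 + 10^+3.20 + 10^+2.47)
   = 1 / (1 + 1584.9 + 295.12) = 1/1881.0 = 0.0005316
[CO3²⁻] = α₂ × DIC = 0.0005316 × 3.60 = 0.001914 mmol/L = 1.914 μmol/L
Ksp = 10^(−8.24) = 5.754×10^-9
Ω = [Ca²⁺][CO3²⁻]/Ksp = (1.12×10^-3)(1.914×10^-6) / 5.754×10^-9 = 0.373

Ω = 0.373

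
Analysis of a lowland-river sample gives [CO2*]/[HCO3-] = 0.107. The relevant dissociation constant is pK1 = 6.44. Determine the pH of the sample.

From K1 = [H⁺][HCO3-]/[CO2*]:  pH = pK1 − log₁₀([CO2*]/[HCO3-])
log₁₀(0.107) = -0.971
pH = 6.44 − (-0.971) = 7.41

pH = 7.41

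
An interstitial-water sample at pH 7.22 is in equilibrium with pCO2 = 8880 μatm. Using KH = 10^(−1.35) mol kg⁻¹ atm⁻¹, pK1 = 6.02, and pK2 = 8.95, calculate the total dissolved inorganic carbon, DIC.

[CO2*] = KH · pCO2 = 10^(−1.35) × 8880×10^-6 = 3.967×10^-4 mol/kg
α₀ = 1/(1 + K1/[H⁺] + K1K2/[H⁺]²) = 1/(1 + 10^+1.20 + 10^-0.53) = 0.05833
DIC = [CO2*]/α₀ = 3.967×10^-4 / 0.05833 = 6.80 mmol/kg

DIC = 6.80 mmol/kg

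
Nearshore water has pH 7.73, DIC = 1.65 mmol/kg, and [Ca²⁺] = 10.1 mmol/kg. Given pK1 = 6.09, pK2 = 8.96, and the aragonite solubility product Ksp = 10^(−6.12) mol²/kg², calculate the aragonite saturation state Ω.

Ω = 1.20

α₂ = 1 / (1 + [H⁺]/K2 + [H⁺]²/(K1K2)) = 1 / (1 + 10^+1.23 + 10^-0.41)
   = 1 / (1 + 16.982 + 0.38905) = 1/18.371 = 0.05443
[CO3²⁻] = α₂ × DIC = 0.05443 × 1.65 = 0.08981 mmol/kg
Ksp = 10^(−6.12) = 7.586×10^-7
Ω = [Ca²⁺][CO3²⁻]/Ksp = (10.1×10^-3)(8.981×10^-5) / 7.586×10^-7 = 1.20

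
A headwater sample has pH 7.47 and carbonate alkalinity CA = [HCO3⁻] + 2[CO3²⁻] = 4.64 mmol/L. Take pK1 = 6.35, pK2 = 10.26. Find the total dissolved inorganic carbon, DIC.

DIC = 4.98 mmol/L

CA = [HCO3⁻] + 2[CO3²⁻] = (α₁ + 2α₂)·DIC
At pH 7.47: [H⁺]/K1 = 10^-1.12 = 0.075858, K2/[H⁺] = 10^-2.79 = 0.0016218
α₁ = 1/(1 + 0.075858 + 0.0016218) = 1/1.0775 = 0.9281; α₂ = α₁·K2/[H⁺] = 0.001505
α₁ + 2α₂ = 0.9311
DIC = CA / (α₁ + 2α₂) = 4.64 / 0.9311 = 4.98 mmol/L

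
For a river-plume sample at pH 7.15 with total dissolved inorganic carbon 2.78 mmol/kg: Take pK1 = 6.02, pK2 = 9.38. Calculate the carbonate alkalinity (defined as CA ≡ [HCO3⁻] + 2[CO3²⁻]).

CA = 2.60 mmol/kg

CA = [HCO3⁻] + 2[CO3²⁻] = (α₁ + 2α₂)·DIC
At pH 7.15: [H⁺]/K1 = 10^-1.13 = 0.074131, K2/[H⁺] = 10^-2.23 = 0.0058884
α₁ = 1/(1 + 0.074131 + 0.0058884) = 1/1.0800 = 0.9259; α₂ = α₁·K2/[H⁺] = 0.005452
α₁ + 2α₂ = 0.9368
CA = 0.9368 × 2.78 = 2.60 mmol/kg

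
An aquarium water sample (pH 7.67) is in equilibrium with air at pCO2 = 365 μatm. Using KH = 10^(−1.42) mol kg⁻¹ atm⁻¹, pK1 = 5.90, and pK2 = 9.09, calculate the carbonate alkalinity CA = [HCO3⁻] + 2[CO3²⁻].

[CO2*] = KH · pCO2 = 10^(−1.42) × 365×10^-6 = 1.388×10^-5 mol/kg
α₀ = 1/(1 + K1/[H⁺] + K1K2/[H⁺]²) = 1/(1 + 10^+1.77 + 10^+0.35) = 0.01610
DIC = [CO2*]/α₀ = 1.388×10^-5 / 0.01610 = 0.8621 mmol/kg
CA = (α₁ + 2α₂)·DIC = (0.9479 + 2×0.03604) × 0.8621 = 0.879 mmol/kg

CA = 0.879 mmol/kg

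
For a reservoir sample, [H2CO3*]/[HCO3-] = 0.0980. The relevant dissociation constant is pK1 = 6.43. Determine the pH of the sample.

pH = 7.44

From K1 = [H⁺][HCO3-]/[H2CO3*]:  pH = pK1 − log₁₀([H2CO3*]/[HCO3-])
log₁₀(0.0980) = -1.009
pH = 6.43 − (-1.009) = 7.44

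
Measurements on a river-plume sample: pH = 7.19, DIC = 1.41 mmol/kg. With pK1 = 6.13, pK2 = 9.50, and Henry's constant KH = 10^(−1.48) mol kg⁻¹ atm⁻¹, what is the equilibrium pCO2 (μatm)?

α₀ = 1 / (1 + K1/[H⁺] + K1K2/[H⁺]²) = 1 / (1 + 10^+1.06 + 10^-1.25)
   = 1 / (1 + 11.482 + 0.056234) = 1/12.538 = 0.07976
[CO2*] = α₀ × DIC = 0.07976 × 1.41 = 0.1125 mmol/kg
pCO2 = [CO2*]/KH = 1.125×10^-4 / 3.311×10^-2 = 3400 μatm

pCO2 = 3400 μatm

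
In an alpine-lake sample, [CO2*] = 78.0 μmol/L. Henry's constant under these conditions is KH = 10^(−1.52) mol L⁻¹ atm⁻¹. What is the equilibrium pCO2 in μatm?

pCO2 = 2580 μatm

KH = 10^(−1.52) = 3.020×10^-2 mol L⁻¹ atm⁻¹
pCO2 = [CO2*]/KH = 78.0×10^-6 / 3.020×10^-2 = 2.58×10^-3 atm = 2580 μatm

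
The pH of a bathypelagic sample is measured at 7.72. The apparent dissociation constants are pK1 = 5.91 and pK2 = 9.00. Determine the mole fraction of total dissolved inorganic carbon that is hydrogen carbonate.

α₁ = 0.936

α₁ = 1 / (1 + [H⁺]/K1 + K2/[H⁺]) = 1 / (1 + 10^-1.81 + 10^-1.28)
   = 1 / (1 + 0.015488 + 0.052481) = 1/1.0680 = 0.9364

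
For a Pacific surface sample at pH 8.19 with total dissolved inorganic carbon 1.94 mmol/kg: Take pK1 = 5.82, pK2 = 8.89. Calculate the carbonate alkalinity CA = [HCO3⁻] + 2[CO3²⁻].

CA = [HCO3⁻] + 2[CO3²⁻] = (α₁ + 2α₂)·DIC
At pH 8.19: [H⁺]/K1 = 10^-2.37 = 0.0042658, K2/[H⁺] = 10^-0.70 = 0.19953
α₁ = 1/(1 + 0.0042658 + 0.19953) = 1/1.2038 = 0.8307; α₂ = α₁·K2/[H⁺] = 0.1657
α₁ + 2α₂ = 1.1622
CA = 1.1622 × 1.94 = 2.25 mmol/kg

CA = 2.25 mmol/kg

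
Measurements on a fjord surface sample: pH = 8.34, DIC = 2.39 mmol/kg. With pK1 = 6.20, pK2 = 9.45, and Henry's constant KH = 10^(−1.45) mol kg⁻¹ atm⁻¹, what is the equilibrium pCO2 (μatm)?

α₀ = 1 / (1 + K1/[H⁺] + K1K2/[H⁺]²) = 1 / (1 + 10^+2.14 + 10^+1.03)
   = 1 / (1 + 138.04 + 10.715) = 1/149.75 = 0.006678
[CO2*] = α₀ × DIC = 0.006678 × 2.39 = 0.01596 mmol/kg = 15.96 μmol/kg
pCO2 = [CO2*]/KH = 1.596×10^-5 / 3.548×10^-2 = 450 μatm

pCO2 = 450 μatm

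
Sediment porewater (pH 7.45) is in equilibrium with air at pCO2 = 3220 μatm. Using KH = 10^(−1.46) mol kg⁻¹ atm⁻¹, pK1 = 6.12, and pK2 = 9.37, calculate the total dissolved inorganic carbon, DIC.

DIC = 2.53 mmol/kg

[CO2*] = KH · pCO2 = 10^(−1.46) × 3220×10^-6 = 1.116×10^-4 mol/kg
α₀ = 1/(1 + K1/[H⁺] + K1K2/[H⁺]²) = 1/(1 + 10^+1.33 + 10^-0.59) = 0.04418
DIC = [CO2*]/α₀ = 1.116×10^-4 / 0.04418 = 2.53 mmol/kg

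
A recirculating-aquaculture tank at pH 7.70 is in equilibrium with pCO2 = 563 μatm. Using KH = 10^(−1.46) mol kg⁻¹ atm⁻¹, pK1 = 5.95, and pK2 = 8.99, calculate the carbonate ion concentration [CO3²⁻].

[CO2*] = KH · pCO2 = 10^(−1.46) × 563×10^-6 = 1.952×10^-5 mol/kg
α₀ = 1/(1 + K1/[H⁺] + K1K2/[H⁺]²) = 1/(1 + 10^+1.75 + 10^+0.46) = 0.01663
DIC = [CO2*]/α₀ = 1.952×10^-5 / 0.01663 = 1.174 mmol/kg
[CO3²⁻] = α₂·DIC; α₂ = 0.04797, so [CO3²⁻] = 0.04797 × 1.174 = 0.0563 mmol/kg

[CO3²⁻] = 0.0563 mmol/kg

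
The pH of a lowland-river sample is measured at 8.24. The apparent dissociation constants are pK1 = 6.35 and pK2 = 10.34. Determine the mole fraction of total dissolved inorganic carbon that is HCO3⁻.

α₁ = 1 / (1 + [H⁺]/K1 + K2/[H⁺]) = 1 / (1 + 10^-1.89 + 10^-2.10)
   = 1 / (1 + 0.012882 + 0.0079433) = 1/1.0208 = 0.9796

α₁ = 0.980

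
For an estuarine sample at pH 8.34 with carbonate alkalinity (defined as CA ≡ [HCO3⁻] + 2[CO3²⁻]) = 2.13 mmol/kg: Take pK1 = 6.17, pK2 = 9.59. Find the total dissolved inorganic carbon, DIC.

CA = [HCO3⁻] + 2[CO3²⁻] = (α₁ + 2α₂)·DIC
At pH 8.34: [H⁺]/K1 = 10^-2.17 = 0.0067608, K2/[H⁺] = 10^-1.25 = 0.056234
α₁ = 1/(1 + 0.0067608 + 0.056234) = 1/1.0630 = 0.9407; α₂ = α₁·K2/[H⁺] = 0.05290
α₁ + 2α₂ = 1.0465
DIC = CA / (α₁ + 2α₂) = 2.13 / 1.0465 = 2.04 mmol/kg

DIC = 2.04 mmol/kg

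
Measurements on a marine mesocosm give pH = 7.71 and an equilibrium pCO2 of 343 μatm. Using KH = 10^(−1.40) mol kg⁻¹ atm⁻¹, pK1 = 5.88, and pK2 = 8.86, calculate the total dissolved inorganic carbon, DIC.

[CO2*] = KH · pCO2 = 10^(−1.40) × 343×10^-6 = 1.366×10^-5 mol/kg
α₀ = 1/(1 + K1/[H⁺] + K1K2/[H⁺]²) = 1/(1 + 10^+1.83 + 10^+0.68) = 0.01362
DIC = [CO2*]/α₀ = 1.366×10^-5 / 0.01362 = 1.00 mmol/kg

DIC = 1.00 mmol/kg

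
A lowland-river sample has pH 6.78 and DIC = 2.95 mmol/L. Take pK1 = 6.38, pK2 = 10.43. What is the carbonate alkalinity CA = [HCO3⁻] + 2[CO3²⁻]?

CA = 2.11 mmol/L

CA = [HCO3⁻] + 2[CO3²⁻] = (α₁ + 2α₂)·DIC
At pH 6.78: [H⁺]/K1 = 10^-0.40 = 0.39811, K2/[H⁺] = 10^-3.65 = 0.00022387
α₁ = 1/(1 + 0.39811 + 0.00022387) = 1/1.3983 = 0.7151; α₂ = α₁·K2/[H⁺] = 0.0001601
α₁ + 2α₂ = 0.7155
CA = 0.7155 × 2.95 = 2.11 mmol/L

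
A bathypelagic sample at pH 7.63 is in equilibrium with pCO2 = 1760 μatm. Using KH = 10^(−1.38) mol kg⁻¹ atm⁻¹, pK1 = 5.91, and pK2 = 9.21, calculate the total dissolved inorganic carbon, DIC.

[CO2*] = KH · pCO2 = 10^(−1.38) × 1760×10^-6 = 7.337×10^-5 mol/kg
α₀ = 1/(1 + K1/[H⁺] + K1K2/[H⁺]²) = 1/(1 + 10^+1.72 + 10^+0.14) = 0.01823
DIC = [CO2*]/α₀ = 7.337×10^-5 / 0.01823 = 4.03 mmol/kg

DIC = 4.03 mmol/kg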